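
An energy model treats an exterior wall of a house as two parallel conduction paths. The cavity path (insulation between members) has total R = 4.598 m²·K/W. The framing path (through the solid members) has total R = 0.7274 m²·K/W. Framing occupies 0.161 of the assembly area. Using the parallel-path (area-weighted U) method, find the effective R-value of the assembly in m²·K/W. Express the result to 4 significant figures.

2.476 m²·K/W

U_eff = 0.839/4.598 + 0.161/0.7274 = 0.18247 + 0.22134 = 0.40381
R_eff = 1/U_eff = 2.4764 m²·K/W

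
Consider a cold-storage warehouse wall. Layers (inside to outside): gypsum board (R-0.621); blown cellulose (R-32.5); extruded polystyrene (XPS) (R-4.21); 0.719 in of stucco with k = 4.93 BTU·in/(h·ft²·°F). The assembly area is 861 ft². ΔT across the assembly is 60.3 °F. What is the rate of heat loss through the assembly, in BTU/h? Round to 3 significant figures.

0.719/4.93 = 0.1458
R_total = 0.621 + 32.5 + 4.21 + 0.1458 = 37.48 ft²·°F·h/BTU
Q = A·ΔT/R = 861 × 60.3 / 37.48 = 1385 BTU/h

1390 BTU/h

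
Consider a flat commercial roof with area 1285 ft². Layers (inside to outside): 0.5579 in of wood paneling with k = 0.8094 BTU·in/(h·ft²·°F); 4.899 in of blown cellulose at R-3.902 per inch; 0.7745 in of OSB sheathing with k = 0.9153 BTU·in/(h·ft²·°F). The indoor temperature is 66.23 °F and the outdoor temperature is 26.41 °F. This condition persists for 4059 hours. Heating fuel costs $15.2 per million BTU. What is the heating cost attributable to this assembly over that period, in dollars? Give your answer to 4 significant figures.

152.9 dollars

0.5579/0.8094 = 0.68928
4.899 × 3.902 = 19.116
0.7745/0.9153 = 0.84617
R_total = 0.68928 + 19.116 + 0.84617 = 20.651 ft²·°F·h/BTU
Q = 1285 × (66.23 − 26.41) / 20.651 = 2477.7 BTU/h
E = 2477.7 × 4059 = 10057000 BTU
Cost = 10057000/10⁶ × 15.2 = $152.87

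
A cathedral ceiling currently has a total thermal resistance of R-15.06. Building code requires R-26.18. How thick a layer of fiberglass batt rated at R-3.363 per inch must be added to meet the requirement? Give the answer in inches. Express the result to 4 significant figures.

ΔR = 26.18 − 15.06 = 11.12 ft²·°F·h/BTU
L = ΔR / (R/in) = 11.12/3.363 = 3.3066 in

3.307 in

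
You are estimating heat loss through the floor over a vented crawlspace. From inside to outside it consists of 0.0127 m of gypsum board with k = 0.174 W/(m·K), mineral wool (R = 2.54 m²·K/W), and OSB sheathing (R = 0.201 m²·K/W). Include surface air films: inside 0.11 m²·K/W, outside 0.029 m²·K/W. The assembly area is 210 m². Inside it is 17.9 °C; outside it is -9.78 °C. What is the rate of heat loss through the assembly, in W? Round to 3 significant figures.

1970 W

0.0127/0.174 = 0.07299
R_total = 0.11 + 0.07299 + 2.54 + 0.201 + 0.029 = 2.953 m²·K/W
Q = A·ΔT/R = 210 × (17.9 − (-9.78)) / 2.953 = 1968 W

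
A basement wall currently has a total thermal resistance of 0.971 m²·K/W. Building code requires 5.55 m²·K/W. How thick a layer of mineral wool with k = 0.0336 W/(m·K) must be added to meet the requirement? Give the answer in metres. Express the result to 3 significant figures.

ΔR = 5.55 − 0.971 = 4.579 m²·K/W
L = ΔR × k = 4.579 × 0.0336 = 0.1539 m

0.154 m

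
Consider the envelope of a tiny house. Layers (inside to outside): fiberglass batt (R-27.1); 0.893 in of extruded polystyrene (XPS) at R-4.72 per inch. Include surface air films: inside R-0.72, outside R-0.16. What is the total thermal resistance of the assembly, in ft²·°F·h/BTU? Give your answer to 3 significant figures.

0.893 × 4.72 = 4.215
R_total = 0.72 + 27.1 + 4.215 + 0.16 = 32.19 ft²·°F·h/BTU

32.2 ft²·°F·h/BTU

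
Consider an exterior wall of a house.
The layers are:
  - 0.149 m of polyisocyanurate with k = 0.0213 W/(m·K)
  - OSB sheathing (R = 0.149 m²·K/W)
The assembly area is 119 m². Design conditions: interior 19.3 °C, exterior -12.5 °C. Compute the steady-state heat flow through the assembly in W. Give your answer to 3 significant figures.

530 W

0.149/0.0213 = 6.995
R_total = 6.995 + 0.149 = 7.144 m²·K/W
Q = A·ΔT/R = 119 × (19.3 − (-12.5)) / 7.144 = 529.7 W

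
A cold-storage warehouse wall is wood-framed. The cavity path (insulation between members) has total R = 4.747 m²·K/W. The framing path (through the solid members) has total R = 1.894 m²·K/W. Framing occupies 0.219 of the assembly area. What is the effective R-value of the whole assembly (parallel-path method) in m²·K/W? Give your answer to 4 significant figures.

U_eff = 0.781/4.747 + 0.219/1.894 = 0.16452 + 0.11563 = 0.28015
R_eff = 1/U_eff = 3.5695 m²·K/W

3.569 m²·K/W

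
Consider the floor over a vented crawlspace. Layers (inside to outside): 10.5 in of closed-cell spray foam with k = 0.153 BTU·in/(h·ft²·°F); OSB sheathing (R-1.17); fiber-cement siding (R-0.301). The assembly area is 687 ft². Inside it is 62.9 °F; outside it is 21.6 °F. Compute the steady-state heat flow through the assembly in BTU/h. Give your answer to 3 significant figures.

405 BTU/h

10.5/0.153 = 68.63
R_total = 68.63 + 1.17 + 0.301 = 70.1 ft²·°F·h/BTU
Q = A·ΔT/R = 687 × (62.9 − 21.6) / 70.1 = 404.8 BTU/h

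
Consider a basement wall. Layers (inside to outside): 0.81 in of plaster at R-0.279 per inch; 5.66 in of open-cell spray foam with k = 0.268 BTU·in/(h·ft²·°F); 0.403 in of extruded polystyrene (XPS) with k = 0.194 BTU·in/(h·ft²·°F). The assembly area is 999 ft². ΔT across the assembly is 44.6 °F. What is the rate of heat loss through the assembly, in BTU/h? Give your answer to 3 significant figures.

1900 BTU/h

0.81 × 0.279 = 0.226
5.66/0.268 = 21.12
0.403/0.194 = 2.077
R_total = 0.226 + 21.12 + 2.077 = 23.42 ft²·°F·h/BTU
Q = A·ΔT/R = 999 × 44.6 / 23.42 = 1902 BTU/h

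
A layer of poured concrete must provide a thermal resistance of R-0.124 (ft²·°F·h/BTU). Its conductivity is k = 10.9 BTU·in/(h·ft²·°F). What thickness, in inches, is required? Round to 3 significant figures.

1.35 in

L = R × k = 0.124 × 10.9 = 1.352 in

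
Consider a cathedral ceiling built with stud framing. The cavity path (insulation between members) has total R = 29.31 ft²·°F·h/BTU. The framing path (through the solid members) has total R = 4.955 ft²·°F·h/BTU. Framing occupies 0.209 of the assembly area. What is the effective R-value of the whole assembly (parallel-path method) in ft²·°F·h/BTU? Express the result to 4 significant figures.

U_eff = 0.791/29.31 + 0.209/4.955 = 0.026987 + 0.04218 = 0.069167
R_eff = 1/U_eff = 14.458 ft²·°F·h/BTU

14.46 ft²·°F·h/BTU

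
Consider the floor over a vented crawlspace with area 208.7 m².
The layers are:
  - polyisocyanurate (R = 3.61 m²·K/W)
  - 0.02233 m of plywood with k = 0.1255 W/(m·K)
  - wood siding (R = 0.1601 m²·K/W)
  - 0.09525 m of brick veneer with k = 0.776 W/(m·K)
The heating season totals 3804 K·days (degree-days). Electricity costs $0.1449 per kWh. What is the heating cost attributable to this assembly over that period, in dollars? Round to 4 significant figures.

0.02233/0.1255 = 0.17793
0.09525/0.776 = 0.12274
R_total = 3.61 + 0.17793 + 0.1601 + 0.12274 = 4.0708 m²·K/W
E = A × HDD × 24 / R / 1000 = 208.7 × 3804 × 24 / 4.0708 / 1000 = 4680.6 kWh
Cost = 4680.6 × 0.1449 = $678.21

678.2 dollars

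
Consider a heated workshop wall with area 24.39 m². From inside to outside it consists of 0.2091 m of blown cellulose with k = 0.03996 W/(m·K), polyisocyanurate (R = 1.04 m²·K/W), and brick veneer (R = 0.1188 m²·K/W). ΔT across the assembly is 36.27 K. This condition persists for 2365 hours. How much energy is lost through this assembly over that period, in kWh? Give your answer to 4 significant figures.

327.3 kWh

0.2091/0.03996 = 5.2327
R_total = 5.2327 + 1.04 + 0.1188 = 6.3915 m²·K/W
Q = 24.39 × 36.27 / 6.3915 = 138.41 W
E = 138.41 W × 2365 h / 1000 = 327.33 kWh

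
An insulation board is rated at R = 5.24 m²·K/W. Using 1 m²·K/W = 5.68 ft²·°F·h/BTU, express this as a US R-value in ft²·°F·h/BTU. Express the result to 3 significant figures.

29.8 ft²·°F·h/BTU

R_US = 5.24 × 5.68 = 29.76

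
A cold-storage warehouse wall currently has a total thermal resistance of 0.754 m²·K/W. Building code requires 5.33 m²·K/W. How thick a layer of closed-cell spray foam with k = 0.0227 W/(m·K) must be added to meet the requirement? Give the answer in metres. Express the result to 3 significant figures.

0.104 m

ΔR = 5.33 − 0.754 = 4.576 m²·K/W
L = ΔR × k = 4.576 × 0.0227 = 0.1039 m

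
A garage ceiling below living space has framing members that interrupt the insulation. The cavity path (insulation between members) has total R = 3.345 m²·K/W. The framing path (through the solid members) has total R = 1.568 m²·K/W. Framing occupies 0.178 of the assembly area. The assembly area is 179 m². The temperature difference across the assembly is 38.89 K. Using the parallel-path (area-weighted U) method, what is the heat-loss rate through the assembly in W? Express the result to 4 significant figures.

2501 W

U_eff = 0.822/3.345 + 0.178/1.568 = 0.24574 + 0.11352 = 0.35926
R_eff = 1/U_eff = 2.7835 m²·K/W
Q = 179 × 38.89 / 2.7835 = 2500.9 W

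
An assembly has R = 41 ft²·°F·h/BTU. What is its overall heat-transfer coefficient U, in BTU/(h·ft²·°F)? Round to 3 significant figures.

0.0244 BTU/(h·ft²·°F)

U = 1/R = 1/41 = 0.02439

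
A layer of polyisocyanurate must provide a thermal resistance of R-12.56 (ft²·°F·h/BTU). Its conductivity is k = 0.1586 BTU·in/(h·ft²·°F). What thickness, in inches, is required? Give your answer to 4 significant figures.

L = R × k = 12.56 × 0.1586 = 1.992 in

1.992 in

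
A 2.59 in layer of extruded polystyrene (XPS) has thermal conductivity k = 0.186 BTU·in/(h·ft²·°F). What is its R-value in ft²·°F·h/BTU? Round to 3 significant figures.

R = L/k = 2.59/0.186 = 13.92 ft²·°F·h/BTU

13.9 ft²·°F·h/BTU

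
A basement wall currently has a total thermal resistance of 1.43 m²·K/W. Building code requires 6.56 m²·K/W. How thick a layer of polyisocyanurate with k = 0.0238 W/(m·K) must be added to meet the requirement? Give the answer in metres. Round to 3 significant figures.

ΔR = 6.56 − 1.43 = 5.13 m²·K/W
L = ΔR × k = 5.13 × 0.0238 = 0.1221 m

0.122 m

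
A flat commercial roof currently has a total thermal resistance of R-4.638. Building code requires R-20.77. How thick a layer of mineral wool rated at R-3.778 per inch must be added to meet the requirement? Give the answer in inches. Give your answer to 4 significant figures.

4.270 in

ΔR = 20.77 − 4.638 = 16.132 ft²·°F·h/BTU
L = ΔR / (R/in) = 16.132/3.778 = 4.27 in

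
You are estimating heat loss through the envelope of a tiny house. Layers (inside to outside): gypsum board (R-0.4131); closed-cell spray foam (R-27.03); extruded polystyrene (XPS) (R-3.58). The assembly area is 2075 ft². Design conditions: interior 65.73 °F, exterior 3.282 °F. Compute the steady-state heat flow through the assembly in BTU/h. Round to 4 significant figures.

4177 BTU/h

R_total = 0.4131 + 27.03 + 3.58 = 31.023 ft²·°F·h/BTU
Q = A·ΔT/R = 2075 × (65.73 − 3.282) / 31.023 = 4176.9 BTU/h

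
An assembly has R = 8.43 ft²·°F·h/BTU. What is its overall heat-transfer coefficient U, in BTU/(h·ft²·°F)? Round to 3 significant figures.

U = 1/R = 1/8.43 = 0.1186

0.119 BTU/(h·ft²·°F)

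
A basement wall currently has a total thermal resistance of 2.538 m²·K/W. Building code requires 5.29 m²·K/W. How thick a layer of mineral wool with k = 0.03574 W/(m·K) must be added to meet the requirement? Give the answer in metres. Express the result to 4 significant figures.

ΔR = 5.29 − 2.538 = 2.752 m²·K/W
L = ΔR × k = 2.752 × 0.03574 = 0.098356 m

0.09836 m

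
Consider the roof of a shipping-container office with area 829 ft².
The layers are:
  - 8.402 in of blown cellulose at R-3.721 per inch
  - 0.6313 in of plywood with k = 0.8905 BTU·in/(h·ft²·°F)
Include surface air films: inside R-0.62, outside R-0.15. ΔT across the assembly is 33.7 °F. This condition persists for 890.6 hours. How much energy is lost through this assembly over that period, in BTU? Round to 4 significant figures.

8.402 × 3.721 = 31.264
0.6313/0.8905 = 0.70893
R_total = 0.62 + 31.264 + 0.70893 + 0.15 = 32.743 ft²·°F·h/BTU
Q = 829 × 33.7 / 32.743 = 853.24 BTU/h
E = 853.24 × 890.6 = 759890 BTU

759900 BTU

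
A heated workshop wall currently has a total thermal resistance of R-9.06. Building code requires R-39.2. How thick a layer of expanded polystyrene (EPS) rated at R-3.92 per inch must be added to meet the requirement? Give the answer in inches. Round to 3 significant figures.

ΔR = 39.2 − 9.06 = 30.14 ft²·°F·h/BTU
L = ΔR / (R/in) = 30.14/3.92 = 7.689 in

7.69 in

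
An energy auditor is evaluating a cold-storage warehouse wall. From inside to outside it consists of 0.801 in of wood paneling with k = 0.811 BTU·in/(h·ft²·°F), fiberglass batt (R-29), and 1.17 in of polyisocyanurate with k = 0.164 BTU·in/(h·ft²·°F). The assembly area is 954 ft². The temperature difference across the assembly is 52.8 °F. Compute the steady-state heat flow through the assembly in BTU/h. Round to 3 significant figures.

1360 BTU/h

0.801/0.811 = 0.9877
1.17/0.164 = 7.134
R_total = 0.9877 + 29 + 7.134 = 37.12 ft²·°F·h/BTU
Q = A·ΔT/R = 954 × 52.8 / 37.12 = 1357 BTU/h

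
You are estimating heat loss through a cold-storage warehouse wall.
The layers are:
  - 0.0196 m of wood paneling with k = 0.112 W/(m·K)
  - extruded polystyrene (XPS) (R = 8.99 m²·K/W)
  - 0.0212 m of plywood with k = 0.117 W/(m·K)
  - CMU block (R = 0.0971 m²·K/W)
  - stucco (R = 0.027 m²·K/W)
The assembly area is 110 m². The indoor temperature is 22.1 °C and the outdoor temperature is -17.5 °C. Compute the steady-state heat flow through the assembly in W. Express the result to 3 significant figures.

0.0196/0.112 = 0.175
0.0212/0.117 = 0.1812
R_total = 0.175 + 8.99 + 0.1812 + 0.0971 + 0.027 = 9.47 m²·K/W
Q = A·ΔT/R = 110 × (22.1 − (-17.5)) / 9.47 = 460 W

460 W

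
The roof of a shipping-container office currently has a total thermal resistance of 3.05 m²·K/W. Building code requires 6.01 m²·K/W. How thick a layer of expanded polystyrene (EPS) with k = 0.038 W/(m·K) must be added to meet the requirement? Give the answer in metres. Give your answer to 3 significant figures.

ΔR = 6.01 − 3.05 = 2.96 m²·K/W
L = ΔR × k = 2.96 × 0.038 = 0.1125 m

0.112 m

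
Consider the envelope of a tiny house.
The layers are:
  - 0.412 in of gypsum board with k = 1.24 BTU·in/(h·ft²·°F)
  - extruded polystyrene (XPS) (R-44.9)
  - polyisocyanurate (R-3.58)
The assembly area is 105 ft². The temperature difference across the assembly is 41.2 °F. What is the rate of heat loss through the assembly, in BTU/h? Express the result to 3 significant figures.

0.412/1.24 = 0.3323
R_total = 0.3323 + 44.9 + 3.58 = 48.81 ft²·°F·h/BTU
Q = A·ΔT/R = 105 × 41.2 / 48.81 = 88.63 BTU/h

88.6 BTU/h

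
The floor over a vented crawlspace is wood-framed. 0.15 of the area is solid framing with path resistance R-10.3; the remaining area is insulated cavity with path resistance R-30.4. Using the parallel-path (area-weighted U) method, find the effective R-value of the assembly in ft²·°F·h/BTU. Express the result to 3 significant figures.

23.5 ft²·°F·h/BTU

U_eff = 0.85/30.4 + 0.15/10.3 = 0.02796 + 0.01456 = 0.04252
R_eff = 1/U_eff = 23.52 ft²·°F·h/BTU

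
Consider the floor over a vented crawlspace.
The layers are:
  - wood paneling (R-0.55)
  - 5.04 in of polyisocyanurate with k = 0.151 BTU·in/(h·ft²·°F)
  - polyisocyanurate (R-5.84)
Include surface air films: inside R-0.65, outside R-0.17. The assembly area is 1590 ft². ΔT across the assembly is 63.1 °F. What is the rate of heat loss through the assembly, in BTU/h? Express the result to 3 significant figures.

2470 BTU/h

5.04/0.151 = 33.38
R_total = 0.65 + 0.55 + 33.38 + 5.84 + 0.17 = 40.59 ft²·°F·h/BTU
Q = A·ΔT/R = 1590 × 63.1 / 40.59 = 2472 BTU/h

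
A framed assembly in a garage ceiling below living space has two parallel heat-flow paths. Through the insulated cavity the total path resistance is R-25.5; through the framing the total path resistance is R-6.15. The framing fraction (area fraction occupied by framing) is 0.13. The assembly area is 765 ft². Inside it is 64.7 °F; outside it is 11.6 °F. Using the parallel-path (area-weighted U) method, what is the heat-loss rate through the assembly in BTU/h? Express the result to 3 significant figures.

U_eff = 0.87/25.5 + 0.13/6.15 = 0.03412 + 0.02114 = 0.05526
R_eff = 1/U_eff = 18.1 ft²·°F·h/BTU
Q = 765 × (64.7 − 11.6) / 18.1 = 2245 BTU/h

2240 BTU/h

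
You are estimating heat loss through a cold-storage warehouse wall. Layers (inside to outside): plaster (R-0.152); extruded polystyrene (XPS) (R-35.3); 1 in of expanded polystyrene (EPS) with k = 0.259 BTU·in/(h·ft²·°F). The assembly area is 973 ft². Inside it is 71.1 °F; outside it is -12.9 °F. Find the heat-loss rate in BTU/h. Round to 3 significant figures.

1/0.259 = 3.861
R_total = 0.152 + 35.3 + 3.861 = 39.31 ft²·°F·h/BTU
Q = A·ΔT/R = 973 × (71.1 − (-12.9)) / 39.31 = 2079 BTU/h

2080 BTU/h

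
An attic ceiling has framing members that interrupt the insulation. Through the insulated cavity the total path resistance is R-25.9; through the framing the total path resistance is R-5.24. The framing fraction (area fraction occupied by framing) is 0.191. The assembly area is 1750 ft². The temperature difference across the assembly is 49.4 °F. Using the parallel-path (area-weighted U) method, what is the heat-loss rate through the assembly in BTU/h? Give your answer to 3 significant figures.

5850 BTU/h

U_eff = 0.809/25.9 + 0.191/5.24 = 0.03124 + 0.03645 = 0.06769
R_eff = 1/U_eff = 14.77 ft²·°F·h/BTU
Q = 1750 × 49.4 / 14.77 = 5851 BTU/h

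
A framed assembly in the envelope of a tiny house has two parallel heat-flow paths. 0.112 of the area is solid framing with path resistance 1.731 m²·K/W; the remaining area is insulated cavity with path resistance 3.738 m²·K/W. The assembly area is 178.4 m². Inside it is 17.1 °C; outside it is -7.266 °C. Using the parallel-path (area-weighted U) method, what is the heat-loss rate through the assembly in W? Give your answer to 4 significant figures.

1314 W

U_eff = 0.888/3.738 + 0.112/1.731 = 0.23756 + 0.064702 = 0.30226
R_eff = 1/U_eff = 3.3084 m²·K/W
Q = 178.4 × (17.1 − (-7.266)) / 3.3084 = 1313.9 W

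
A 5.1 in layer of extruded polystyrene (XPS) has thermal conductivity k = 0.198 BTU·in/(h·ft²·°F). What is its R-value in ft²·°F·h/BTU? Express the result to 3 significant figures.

25.8 ft²·°F·h/BTU

R = L/k = 5.1/0.198 = 25.76 ft²·°F·h/BTU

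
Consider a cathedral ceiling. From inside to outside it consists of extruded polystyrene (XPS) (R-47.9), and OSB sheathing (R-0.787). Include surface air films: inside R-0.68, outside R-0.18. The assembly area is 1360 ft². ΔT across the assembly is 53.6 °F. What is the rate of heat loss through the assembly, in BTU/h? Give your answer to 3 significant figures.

R_total = 0.68 + 47.9 + 0.787 + 0.18 = 49.55 ft²·°F·h/BTU
Q = A·ΔT/R = 1360 × 53.6 / 49.55 = 1471 BTU/h

1470 BTU/h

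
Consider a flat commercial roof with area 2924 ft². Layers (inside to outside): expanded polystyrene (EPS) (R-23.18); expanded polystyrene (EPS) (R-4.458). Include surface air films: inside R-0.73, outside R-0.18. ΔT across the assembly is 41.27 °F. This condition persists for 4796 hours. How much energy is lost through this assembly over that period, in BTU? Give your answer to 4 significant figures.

R_total = 0.73 + 23.18 + 4.458 + 0.18 = 28.548 ft²·°F·h/BTU
Q = 2924 × 41.27 / 28.548 = 4227 BTU/h
E = 4227 × 4796 = 20273000 BTU

20270000 BTU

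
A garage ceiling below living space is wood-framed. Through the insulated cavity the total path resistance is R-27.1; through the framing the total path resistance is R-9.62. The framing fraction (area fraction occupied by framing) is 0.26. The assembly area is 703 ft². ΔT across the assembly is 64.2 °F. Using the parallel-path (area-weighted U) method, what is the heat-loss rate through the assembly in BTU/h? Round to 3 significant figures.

2450 BTU/h

U_eff = 0.74/27.1 + 0.26/9.62 = 0.02731 + 0.02703 = 0.05433
R_eff = 1/U_eff = 18.4 ft²·°F·h/BTU
Q = 703 × 64.2 / 18.4 = 2452 BTU/h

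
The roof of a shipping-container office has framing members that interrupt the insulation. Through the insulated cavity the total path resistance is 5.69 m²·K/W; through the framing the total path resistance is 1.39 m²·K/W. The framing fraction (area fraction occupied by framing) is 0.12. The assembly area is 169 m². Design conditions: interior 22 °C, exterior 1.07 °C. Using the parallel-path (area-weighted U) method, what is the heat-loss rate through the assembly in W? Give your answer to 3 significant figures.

852 W

U_eff = 0.88/5.69 + 0.12/1.39 = 0.1547 + 0.08633 = 0.241
R_eff = 1/U_eff = 4.15 m²·K/W
Q = 169 × (22 − 1.07) / 4.15 = 852.4 W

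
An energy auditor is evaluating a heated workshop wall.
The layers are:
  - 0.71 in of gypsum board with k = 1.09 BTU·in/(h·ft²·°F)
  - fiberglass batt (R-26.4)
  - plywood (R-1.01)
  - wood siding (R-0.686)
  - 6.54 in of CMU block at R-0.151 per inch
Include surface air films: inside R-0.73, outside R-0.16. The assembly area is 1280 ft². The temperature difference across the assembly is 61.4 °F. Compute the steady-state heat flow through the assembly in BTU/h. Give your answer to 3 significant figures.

2570 BTU/h

0.71/1.09 = 0.6514
6.54 × 0.151 = 0.9875
R_total = 0.73 + 0.6514 + 26.4 + 1.01 + 0.686 + 0.9875 + 0.16 = 30.62 ft²·°F·h/BTU
Q = A·ΔT/R = 1280 × 61.4 / 30.62 = 2566 BTU/h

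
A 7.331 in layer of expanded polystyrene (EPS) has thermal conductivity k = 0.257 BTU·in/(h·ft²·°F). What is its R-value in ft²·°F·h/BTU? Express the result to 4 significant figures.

R = L/k = 7.331/0.257 = 28.525 ft²·°F·h/BTU

28.53 ft²·°F·h/BTU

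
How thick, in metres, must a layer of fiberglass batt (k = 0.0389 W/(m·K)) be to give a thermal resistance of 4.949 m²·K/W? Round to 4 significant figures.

0.1925 m

L = R·k = 4.949 × 0.0389 = 0.19252 m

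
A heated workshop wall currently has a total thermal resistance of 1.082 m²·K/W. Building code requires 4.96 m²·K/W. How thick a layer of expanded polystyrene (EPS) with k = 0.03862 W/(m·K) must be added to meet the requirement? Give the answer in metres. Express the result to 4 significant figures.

ΔR = 4.96 − 1.082 = 3.878 m²·K/W
L = ΔR × k = 3.878 × 0.03862 = 0.14977 m

0.1498 m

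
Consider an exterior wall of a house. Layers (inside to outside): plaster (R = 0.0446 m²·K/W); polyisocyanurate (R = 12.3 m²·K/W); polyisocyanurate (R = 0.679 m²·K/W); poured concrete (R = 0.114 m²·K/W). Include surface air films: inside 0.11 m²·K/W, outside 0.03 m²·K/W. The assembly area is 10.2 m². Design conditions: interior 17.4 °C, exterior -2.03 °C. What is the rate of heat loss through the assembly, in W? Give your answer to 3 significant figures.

R_total = 0.11 + 0.0446 + 12.3 + 0.679 + 0.114 + 0.03 = 13.28 m²·K/W
Q = A·ΔT/R = 10.2 × (17.4 − (-2.03)) / 13.28 = 14.93 W

14.9 W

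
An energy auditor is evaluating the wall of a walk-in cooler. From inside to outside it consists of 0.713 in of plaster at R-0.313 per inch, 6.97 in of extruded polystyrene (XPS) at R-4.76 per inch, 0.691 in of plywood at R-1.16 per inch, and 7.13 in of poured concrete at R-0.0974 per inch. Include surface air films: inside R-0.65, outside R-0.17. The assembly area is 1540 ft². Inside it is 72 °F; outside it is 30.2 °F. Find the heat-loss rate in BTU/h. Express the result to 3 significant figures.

0.713 × 0.313 = 0.2232
6.97 × 4.76 = 33.18
0.691 × 1.16 = 0.8016
7.13 × 0.0974 = 0.6945
R_total = 0.65 + 0.2232 + 33.18 + 0.8016 + 0.6945 + 0.17 = 35.72 ft²·°F·h/BTU
Q = A·ΔT/R = 1540 × (72 − 30.2) / 35.72 = 1802 BTU/h

1800 BTU/h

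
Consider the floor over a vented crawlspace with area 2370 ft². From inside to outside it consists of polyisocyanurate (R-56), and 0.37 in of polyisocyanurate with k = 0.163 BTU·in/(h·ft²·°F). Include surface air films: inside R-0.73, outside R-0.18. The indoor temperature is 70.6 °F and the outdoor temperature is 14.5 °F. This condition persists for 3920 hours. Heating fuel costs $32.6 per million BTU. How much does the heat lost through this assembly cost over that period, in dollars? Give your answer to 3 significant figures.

0.37/0.163 = 2.27
R_total = 0.73 + 56 + 2.27 + 0.18 = 59.18 ft²·°F·h/BTU
Q = 2370 × (70.6 − 14.5) / 59.18 = 2247 BTU/h
E = 2247 × 3920 = 8807000 BTU
Cost = 8807000/10⁶ × 32.6 = $287.1

287 dollars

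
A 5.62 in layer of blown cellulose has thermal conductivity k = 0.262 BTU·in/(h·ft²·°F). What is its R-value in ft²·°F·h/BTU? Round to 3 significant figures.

R = L/k = 5.62/0.262 = 21.45 ft²·°F·h/BTU

21.5 ft²·°F·h/BTU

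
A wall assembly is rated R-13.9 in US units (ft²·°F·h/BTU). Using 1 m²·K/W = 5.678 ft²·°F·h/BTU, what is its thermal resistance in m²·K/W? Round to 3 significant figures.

2.45 m²·K/W

R_SI = 13.9/5.678 = 2.448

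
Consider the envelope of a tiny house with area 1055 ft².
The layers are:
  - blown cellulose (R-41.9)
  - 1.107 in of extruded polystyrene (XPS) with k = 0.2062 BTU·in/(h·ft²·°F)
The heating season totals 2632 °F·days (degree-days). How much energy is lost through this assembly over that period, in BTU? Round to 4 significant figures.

1410000 BTU

1.107/0.2062 = 5.3686
R_total = 41.9 + 5.3686 = 47.269 ft²·°F·h/BTU
E = A × HDD × 24 / R = 1055 × 2632 × 24 / 47.269 = 1409900 BTU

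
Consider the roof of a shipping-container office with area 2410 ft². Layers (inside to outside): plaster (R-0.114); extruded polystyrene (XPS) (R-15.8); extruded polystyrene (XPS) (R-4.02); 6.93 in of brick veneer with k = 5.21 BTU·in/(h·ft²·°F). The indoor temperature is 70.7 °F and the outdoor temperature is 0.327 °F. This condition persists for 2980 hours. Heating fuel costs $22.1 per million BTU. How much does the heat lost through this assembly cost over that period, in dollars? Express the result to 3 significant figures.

6.93/5.21 = 1.33
R_total = 0.114 + 15.8 + 4.02 + 1.33 = 21.26 ft²·°F·h/BTU
Q = 2410 × (70.7 − 0.327) / 21.26 = 7976 BTU/h
E = 7976 × 2980 = 23770000 BTU
Cost = 23770000/10⁶ × 22.1 = $525.3

525 dollars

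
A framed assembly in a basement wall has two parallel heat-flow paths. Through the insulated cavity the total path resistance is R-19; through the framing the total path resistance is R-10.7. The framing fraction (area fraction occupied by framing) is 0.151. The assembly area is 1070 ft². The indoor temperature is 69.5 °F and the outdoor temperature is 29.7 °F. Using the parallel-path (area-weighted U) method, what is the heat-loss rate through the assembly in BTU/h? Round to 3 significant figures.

2500 BTU/h

U_eff = 0.849/19 + 0.151/10.7 = 0.04468 + 0.01411 = 0.0588
R_eff = 1/U_eff = 17.01 ft²·°F·h/BTU
Q = 1070 × (69.5 − 29.7) / 17.01 = 2504 BTU/h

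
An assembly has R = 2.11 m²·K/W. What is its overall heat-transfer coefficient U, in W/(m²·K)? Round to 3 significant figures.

U = 1/R = 1/2.11 = 0.4739

0.474 W/(m²·K)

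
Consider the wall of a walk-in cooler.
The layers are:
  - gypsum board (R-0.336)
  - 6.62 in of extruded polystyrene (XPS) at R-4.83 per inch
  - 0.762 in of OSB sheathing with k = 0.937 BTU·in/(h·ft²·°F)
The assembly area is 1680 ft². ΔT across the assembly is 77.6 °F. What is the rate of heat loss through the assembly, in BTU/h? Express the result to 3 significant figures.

6.62 × 4.83 = 31.97
0.762/0.937 = 0.8132
R_total = 0.336 + 31.97 + 0.8132 = 33.12 ft²·°F·h/BTU
Q = A·ΔT/R = 1680 × 77.6 / 33.12 = 3936 BTU/h

3940 BTU/h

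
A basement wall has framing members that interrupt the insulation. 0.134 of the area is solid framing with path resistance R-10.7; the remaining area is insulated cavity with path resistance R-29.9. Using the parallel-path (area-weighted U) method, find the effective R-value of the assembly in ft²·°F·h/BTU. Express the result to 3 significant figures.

U_eff = 0.866/29.9 + 0.134/10.7 = 0.02896 + 0.01252 = 0.04149
R_eff = 1/U_eff = 24.1 ft²·°F·h/BTU

24.1 ft²·°F·h/BTU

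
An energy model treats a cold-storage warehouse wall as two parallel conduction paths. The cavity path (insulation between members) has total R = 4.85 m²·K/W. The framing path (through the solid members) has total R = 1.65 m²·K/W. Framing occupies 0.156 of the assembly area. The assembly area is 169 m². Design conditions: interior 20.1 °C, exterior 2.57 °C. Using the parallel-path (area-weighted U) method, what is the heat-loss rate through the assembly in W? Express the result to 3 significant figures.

U_eff = 0.844/4.85 + 0.156/1.65 = 0.174 + 0.09455 = 0.2686
R_eff = 1/U_eff = 3.723 m²·K/W
Q = 169 × (20.1 − 2.57) / 3.723 = 795.6 W

796 W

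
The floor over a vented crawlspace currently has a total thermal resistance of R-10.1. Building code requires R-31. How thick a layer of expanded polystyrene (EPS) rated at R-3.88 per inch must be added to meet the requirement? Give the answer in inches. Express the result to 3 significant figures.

ΔR = 31 − 10.1 = 20.9 ft²·°F·h/BTU
L = ΔR / (R/in) = 20.9/3.88 = 5.387 in

5.39 in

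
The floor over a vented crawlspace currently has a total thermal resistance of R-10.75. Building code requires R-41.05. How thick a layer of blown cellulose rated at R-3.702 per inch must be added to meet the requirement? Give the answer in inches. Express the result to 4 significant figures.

8.185 in

ΔR = 41.05 − 10.75 = 30.3 ft²·°F·h/BTU
L = ΔR / (R/in) = 30.3/3.702 = 8.1848 in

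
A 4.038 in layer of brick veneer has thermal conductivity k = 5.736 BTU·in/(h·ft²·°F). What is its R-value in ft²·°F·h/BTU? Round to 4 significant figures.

0.7040 ft²·°F·h/BTU

R = L/k = 4.038/5.736 = 0.70397 ft²·°F·h/BTU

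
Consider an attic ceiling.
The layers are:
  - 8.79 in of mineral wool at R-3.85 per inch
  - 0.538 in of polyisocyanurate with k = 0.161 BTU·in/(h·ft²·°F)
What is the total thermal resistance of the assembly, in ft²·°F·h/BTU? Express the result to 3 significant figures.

8.79 × 3.85 = 33.84
0.538/0.161 = 3.342
R_total = 33.84 + 3.342 = 37.18 ft²·°F·h/BTU

37.2 ft²·°F·h/BTU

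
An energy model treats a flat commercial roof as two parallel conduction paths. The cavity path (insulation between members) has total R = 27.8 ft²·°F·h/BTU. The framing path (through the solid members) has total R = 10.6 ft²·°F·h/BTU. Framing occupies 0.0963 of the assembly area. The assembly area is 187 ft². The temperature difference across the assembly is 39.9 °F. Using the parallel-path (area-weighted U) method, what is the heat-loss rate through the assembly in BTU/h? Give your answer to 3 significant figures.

310 BTU/h

U_eff = 0.9037/27.8 + 0.0963/10.6 = 0.03251 + 0.009085 = 0.04159
R_eff = 1/U_eff = 24.04 ft²·°F·h/BTU
Q = 187 × 39.9 / 24.04 = 310.3 BTU/h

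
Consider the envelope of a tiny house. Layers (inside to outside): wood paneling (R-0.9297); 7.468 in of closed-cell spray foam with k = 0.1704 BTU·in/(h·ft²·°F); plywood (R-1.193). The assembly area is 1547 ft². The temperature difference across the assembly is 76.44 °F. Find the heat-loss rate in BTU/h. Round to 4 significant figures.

2574 BTU/h

7.468/0.1704 = 43.826
R_total = 0.9297 + 43.826 + 1.193 = 45.949 ft²·°F·h/BTU
Q = A·ΔT/R = 1547 × 76.44 / 45.949 = 2573.6 BTU/h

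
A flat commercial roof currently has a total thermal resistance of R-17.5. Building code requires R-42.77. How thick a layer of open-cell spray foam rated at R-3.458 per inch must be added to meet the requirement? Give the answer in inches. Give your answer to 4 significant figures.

ΔR = 42.77 − 17.5 = 25.27 ft²·°F·h/BTU
L = ΔR / (R/in) = 25.27/3.458 = 7.3077 in

7.308 in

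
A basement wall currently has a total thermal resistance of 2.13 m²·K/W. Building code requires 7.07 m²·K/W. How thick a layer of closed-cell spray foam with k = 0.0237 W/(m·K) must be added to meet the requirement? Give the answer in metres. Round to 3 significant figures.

ΔR = 7.07 − 2.13 = 4.94 m²·K/W
L = ΔR × k = 4.94 × 0.0237 = 0.1171 m

0.117 m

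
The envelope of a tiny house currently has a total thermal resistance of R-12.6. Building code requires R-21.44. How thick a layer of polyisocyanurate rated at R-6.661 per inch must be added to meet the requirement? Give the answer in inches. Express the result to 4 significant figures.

1.327 in

ΔR = 21.44 − 12.6 = 8.84 ft²·°F·h/BTU
L = ΔR / (R/in) = 8.84/6.661 = 1.3271 in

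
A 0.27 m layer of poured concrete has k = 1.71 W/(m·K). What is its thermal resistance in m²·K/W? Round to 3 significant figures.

R = L/k = 0.27/1.71 = 0.1579 m²·K/W

0.158 m²·K/W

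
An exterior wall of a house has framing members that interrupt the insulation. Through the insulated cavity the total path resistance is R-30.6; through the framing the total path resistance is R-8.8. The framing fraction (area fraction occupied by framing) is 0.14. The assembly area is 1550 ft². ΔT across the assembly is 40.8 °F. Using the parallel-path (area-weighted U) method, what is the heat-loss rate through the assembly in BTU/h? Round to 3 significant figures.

U_eff = 0.86/30.6 + 0.14/8.8 = 0.0281 + 0.01591 = 0.04401
R_eff = 1/U_eff = 22.72 ft²·°F·h/BTU
Q = 1550 × 40.8 / 22.72 = 2783 BTU/h

2780 BTU/h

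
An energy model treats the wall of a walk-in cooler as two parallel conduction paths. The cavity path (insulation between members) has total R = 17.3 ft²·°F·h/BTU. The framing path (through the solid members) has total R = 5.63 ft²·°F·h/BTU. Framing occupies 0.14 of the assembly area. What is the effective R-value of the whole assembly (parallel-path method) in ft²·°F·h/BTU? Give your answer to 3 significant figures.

13.4 ft²·°F·h/BTU

U_eff = 0.86/17.3 + 0.14/5.63 = 0.04971 + 0.02487 = 0.07458
R_eff = 1/U_eff = 13.41 ft²·°F·h/BTU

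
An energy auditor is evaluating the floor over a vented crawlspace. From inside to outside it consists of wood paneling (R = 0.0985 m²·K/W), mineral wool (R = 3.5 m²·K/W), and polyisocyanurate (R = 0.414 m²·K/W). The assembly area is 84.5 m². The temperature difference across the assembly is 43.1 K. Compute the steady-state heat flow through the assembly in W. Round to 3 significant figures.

R_total = 0.0985 + 3.5 + 0.414 = 4.013 m²·K/W
Q = A·ΔT/R = 84.5 × 43.1 / 4.013 = 907.7 W

908 W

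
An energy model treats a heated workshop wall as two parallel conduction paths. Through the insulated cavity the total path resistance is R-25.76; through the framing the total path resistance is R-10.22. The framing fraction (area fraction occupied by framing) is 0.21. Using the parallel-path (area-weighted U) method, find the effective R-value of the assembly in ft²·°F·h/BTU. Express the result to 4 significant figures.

U_eff = 0.79/25.76 + 0.21/10.22 = 0.030668 + 0.020548 = 0.051216
R_eff = 1/U_eff = 19.525 ft²·°F·h/BTU

19.53 ft²·°F·h/BTU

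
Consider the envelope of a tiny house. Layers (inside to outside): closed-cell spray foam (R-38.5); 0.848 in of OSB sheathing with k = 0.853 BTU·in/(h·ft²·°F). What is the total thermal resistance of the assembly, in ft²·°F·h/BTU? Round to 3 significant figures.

39.5 ft²·°F·h/BTU

0.848/0.853 = 0.9941
R_total = 38.5 + 0.9941 = 39.49 ft²·°F·h/BTU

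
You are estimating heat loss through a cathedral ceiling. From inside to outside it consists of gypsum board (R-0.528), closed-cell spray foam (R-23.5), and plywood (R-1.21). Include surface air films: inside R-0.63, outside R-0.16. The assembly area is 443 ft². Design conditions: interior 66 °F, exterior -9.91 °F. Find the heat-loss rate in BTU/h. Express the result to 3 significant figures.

1290 BTU/h

R_total = 0.63 + 0.528 + 23.5 + 1.21 + 0.16 = 26.03 ft²·°F·h/BTU
Q = A·ΔT/R = 443 × (66 − (-9.91)) / 26.03 = 1292 BTU/h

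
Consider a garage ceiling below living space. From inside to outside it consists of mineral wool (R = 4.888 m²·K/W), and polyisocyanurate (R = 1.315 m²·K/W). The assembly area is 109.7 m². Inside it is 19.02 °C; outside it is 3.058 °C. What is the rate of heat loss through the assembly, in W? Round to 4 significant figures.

R_total = 4.888 + 1.315 = 6.203 m²·K/W
Q = A·ΔT/R = 109.7 × (19.02 − 3.058) / 6.203 = 282.29 W

282.3 W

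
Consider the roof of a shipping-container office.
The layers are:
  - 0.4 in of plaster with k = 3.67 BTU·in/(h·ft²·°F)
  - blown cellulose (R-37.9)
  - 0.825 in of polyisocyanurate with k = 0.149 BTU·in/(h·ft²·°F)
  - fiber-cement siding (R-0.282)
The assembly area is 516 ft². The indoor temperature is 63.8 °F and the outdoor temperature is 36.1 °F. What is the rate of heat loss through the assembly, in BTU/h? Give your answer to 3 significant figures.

0.4/3.67 = 0.109
0.825/0.149 = 5.537
R_total = 0.109 + 37.9 + 5.537 + 0.282 = 43.83 ft²·°F·h/BTU
Q = A·ΔT/R = 516 × (63.8 − 36.1) / 43.83 = 326.1 BTU/h

326 BTU/h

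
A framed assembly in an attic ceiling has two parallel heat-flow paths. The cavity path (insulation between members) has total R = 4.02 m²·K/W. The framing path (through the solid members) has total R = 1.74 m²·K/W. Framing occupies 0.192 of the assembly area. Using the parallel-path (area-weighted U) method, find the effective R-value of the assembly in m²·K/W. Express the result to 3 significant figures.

3.21 m²·K/W

U_eff = 0.808/4.02 + 0.192/1.74 = 0.201 + 0.1103 = 0.3113
R_eff = 1/U_eff = 3.212 m²·K/W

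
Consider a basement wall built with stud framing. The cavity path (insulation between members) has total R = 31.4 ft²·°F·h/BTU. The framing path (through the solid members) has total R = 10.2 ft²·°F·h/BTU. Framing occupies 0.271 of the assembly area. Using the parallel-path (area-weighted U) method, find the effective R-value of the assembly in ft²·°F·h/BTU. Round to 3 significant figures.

20.1 ft²·°F·h/BTU

U_eff = 0.729/31.4 + 0.271/10.2 = 0.02322 + 0.02657 = 0.04979
R_eff = 1/U_eff = 20.09 ft²·°F·h/BTU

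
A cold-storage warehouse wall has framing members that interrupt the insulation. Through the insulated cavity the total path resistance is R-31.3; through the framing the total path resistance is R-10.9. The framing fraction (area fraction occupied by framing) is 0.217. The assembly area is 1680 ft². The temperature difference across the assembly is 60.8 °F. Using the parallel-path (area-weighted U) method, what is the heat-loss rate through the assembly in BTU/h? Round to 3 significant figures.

U_eff = 0.783/31.3 + 0.217/10.9 = 0.02502 + 0.01991 = 0.04492
R_eff = 1/U_eff = 22.26 ft²·°F·h/BTU
Q = 1680 × 60.8 / 22.26 = 4589 BTU/h

4590 BTU/h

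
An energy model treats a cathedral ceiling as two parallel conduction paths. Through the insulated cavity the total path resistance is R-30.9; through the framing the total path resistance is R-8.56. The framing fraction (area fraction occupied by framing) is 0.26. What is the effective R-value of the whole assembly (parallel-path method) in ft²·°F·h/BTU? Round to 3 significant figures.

18.4 ft²·°F·h/BTU

U_eff = 0.74/30.9 + 0.26/8.56 = 0.02395 + 0.03037 = 0.05432
R_eff = 1/U_eff = 18.41 ft²·°F·h/BTU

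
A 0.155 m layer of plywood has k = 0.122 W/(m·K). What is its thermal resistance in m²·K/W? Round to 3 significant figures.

1.27 m²·K/W

R = L/k = 0.155/0.122 = 1.27 m²·K/W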